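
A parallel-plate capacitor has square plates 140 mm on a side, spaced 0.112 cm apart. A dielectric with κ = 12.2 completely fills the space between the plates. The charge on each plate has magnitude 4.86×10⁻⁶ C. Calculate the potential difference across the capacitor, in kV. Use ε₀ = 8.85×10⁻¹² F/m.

2.57 kV

A = (140 mm)² = 1.96×10⁻² m².
C = κε₀A/d = 12.2 × 8.85×10⁻¹² × 1.96×10⁻² / 1.12×10⁻³ = 1.89×10⁻⁹ F.
V = Q/C = 4.86×10⁻⁶ / 1.89×10⁻⁹ = 2.57×10³ V.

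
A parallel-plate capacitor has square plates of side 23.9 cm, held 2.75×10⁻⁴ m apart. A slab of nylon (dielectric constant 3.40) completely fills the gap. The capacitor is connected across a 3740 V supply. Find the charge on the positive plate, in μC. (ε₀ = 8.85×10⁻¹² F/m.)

A = (23.9 cm)² = 5.71×10⁻² m².
C = κε₀A/d = 3.40 × 8.85×10⁻¹² × 5.71×10⁻² / 2.75×10⁻⁴ = 6.25×10⁻⁹ F.
Q = CV = 6.25×10⁻⁹ × 3740 = 2.34×10⁻⁵ C.

23.4 μC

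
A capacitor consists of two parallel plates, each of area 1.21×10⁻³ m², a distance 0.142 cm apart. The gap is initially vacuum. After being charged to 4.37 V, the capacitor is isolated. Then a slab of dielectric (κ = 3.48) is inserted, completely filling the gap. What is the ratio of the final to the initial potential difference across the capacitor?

Isolated ⇒ Q is held fixed.
C₂ = 3.48 C₁ and V = Q/C, so V₂/V₁ = C₁/C₂ = 0.287.

V₂/V₁ ≈ 0.287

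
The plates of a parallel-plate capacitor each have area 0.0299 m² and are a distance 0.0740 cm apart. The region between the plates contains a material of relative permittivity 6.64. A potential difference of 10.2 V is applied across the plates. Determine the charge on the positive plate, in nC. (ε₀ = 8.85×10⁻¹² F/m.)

Q ≈ 24.2 nC

C = κε₀A/d = 6.64 × 8.85×10⁻¹² × 2.99×10⁻² / 7.40×10⁻⁴ = 2.37×10⁻⁹ F.
Q = CV = 2.37×10⁻⁹ × 10.2 = 2.42×10⁻⁸ C.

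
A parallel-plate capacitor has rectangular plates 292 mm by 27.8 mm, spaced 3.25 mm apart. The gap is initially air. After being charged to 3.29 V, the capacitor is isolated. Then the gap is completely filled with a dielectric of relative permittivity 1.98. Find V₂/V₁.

V₂/V₁ ≈ 0.505

Isolated ⇒ Q is held fixed.
C₂ = 1.98 C₁ and V = Q/C, so V₂/V₁ = C₁/C₂ = 0.505.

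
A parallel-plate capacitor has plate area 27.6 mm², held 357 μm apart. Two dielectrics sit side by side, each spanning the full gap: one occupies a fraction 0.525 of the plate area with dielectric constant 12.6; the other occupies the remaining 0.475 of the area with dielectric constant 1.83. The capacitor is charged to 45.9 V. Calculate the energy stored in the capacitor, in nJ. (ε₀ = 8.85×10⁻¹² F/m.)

5.39 nJ

A = 27.6 mm² = 2.76×10⁻⁵ m².
Side-by-side slabs ⇒ two capacitors in parallel, each spanning the full gap.
C₁ = κ₁ε₀A₁/d = 12.6 × 8.85×10⁻¹² × 1.45×10⁻⁵ / 3.57×10⁻⁴ = 4.53×10⁻¹² F.
C₂ = κ₂ε₀A₂/d = 1.83 × 8.85×10⁻¹² × 1.31×10⁻⁵ / 3.57×10⁻⁴ = 5.95×10⁻¹³ F.
C = C₁ + C₂ = 5.12×10⁻¹² F.
U = ½CV² = ½ × 5.12×10⁻¹² × (45.9)² = 5.39×10⁻⁹ J.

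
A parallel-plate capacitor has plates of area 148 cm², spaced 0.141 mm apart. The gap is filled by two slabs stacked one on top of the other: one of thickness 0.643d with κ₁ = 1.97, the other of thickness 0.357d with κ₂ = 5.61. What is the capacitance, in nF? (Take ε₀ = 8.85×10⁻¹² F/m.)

C ≈ 2.38 nF

A = 148 cm² = 1.48×10⁻² m².
Stacked slabs ⇒ two capacitors in series, each with the full plate area.
C₁ = κ₁ε₀A/d₁ = 1.97 × 8.85×10⁻¹² × 1.48×10⁻² / 9.07×10⁻⁵ = 2.85×10⁻⁹ F.
C₂ = κ₂ε₀A/d₂ = 5.61 × 8.85×10⁻¹² × 1.48×10⁻² / 5.03×10⁻⁵ = 1.46×10⁻⁸ F.
C = (1/C₁ + 1/C₂)⁻¹ = 2.38×10⁻⁹ F.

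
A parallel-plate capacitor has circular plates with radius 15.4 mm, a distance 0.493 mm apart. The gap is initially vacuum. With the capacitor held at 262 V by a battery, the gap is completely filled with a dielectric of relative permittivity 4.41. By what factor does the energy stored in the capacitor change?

Battery connected ⇒ V is held fixed.
C₂ = 4.41 C₁ and U = ½CV², so U₂/U₁ = C₂/C₁ = 4.41.

4.41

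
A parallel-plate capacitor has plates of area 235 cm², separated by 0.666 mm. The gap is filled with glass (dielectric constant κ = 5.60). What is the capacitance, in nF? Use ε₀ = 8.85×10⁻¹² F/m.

A = 235 cm² = 2.35×10⁻² m².
C = κε₀A/d = 5.60 × 8.85×10⁻¹² × 2.35×10⁻² / 6.66×10⁻⁴ = 1.75×10⁻⁹ F.

C ≈ 1.75 nF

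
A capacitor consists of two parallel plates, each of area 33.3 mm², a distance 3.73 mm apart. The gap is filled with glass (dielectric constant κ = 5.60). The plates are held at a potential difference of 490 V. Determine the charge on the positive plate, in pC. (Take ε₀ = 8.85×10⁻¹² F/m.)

217 pC

A = 33.3 mm² = 3.33×10⁻⁵ m².
C = κε₀A/d = 5.60 × 8.85×10⁻¹² × 3.33×10⁻⁵ / 3.73×10⁻³ = 4.42×10⁻¹³ F.
Q = CV = 4.42×10⁻¹³ × 490 = 2.17×10⁻¹⁰ C.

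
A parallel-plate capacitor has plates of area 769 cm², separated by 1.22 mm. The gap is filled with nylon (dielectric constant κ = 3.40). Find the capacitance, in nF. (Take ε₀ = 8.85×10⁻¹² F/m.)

1.90 nF

A = 769 cm² = 7.69×10⁻² m².
C = κε₀A/d = 3.40 × 8.85×10⁻¹² × 7.69×10⁻² / 1.22×10⁻³ = 1.90×10⁻⁹ F.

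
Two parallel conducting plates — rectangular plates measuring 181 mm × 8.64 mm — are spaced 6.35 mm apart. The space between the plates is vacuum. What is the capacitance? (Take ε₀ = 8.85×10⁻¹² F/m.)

A = 181 × 8.64 mm² = 1.56×10⁻³ m².
C = ε₀A/d = 8.85×10⁻¹² × 1.56×10⁻³ / 6.35×10⁻³ = 2.18×10⁻¹² F.

C ≈ 2.18 pF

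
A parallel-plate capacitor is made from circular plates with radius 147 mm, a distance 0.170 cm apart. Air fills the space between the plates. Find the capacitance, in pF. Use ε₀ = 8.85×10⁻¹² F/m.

A = π(147 mm)² = 6.79×10⁻² m².
C = ε₀A/d = 8.85×10⁻¹² × 6.79×10⁻² / 1.70×10⁻³ = 3.53×10⁻¹⁰ F.

353 pF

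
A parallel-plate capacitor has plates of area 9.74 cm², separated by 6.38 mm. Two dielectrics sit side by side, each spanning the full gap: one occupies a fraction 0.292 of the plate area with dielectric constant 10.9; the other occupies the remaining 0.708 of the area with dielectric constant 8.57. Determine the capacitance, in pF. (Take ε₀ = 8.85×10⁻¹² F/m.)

C ≈ 12.5 pF

A = 9.74 cm² = 9.74×10⁻⁴ m².
Side-by-side slabs ⇒ two capacitors in parallel, each spanning the full gap.
C₁ = κ₁ε₀A₁/d = 10.9 × 8.85×10⁻¹² × 2.84×10⁻⁴ / 6.38×10⁻³ = 4.30×10⁻¹² F.
C₂ = κ₂ε₀A₂/d = 8.57 × 8.85×10⁻¹² × 6.90×10⁻⁴ / 6.38×10⁻³ = 8.20×10⁻¹² F.
C = C₁ + C₂ = 1.25×10⁻¹¹ F.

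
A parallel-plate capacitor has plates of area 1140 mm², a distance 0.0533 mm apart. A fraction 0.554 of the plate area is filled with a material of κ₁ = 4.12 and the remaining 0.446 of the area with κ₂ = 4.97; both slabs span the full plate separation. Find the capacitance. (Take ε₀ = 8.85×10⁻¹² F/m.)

0.852 nF

A = 1140 mm² = 1.14×10⁻³ m².
Side-by-side slabs ⇒ two capacitors in parallel, each spanning the full gap.
C₁ = κ₁ε₀A₁/d = 4.12 × 8.85×10⁻¹² × 6.32×10⁻⁴ / 5.33×10⁻⁵ = 4.32×10⁻¹⁰ F.
C₂ = κ₂ε₀A₂/d = 4.97 × 8.85×10⁻¹² × 5.08×10⁻⁴ / 5.33×10⁻⁵ = 4.20×10⁻¹⁰ F.
C = C₁ + C₂ = 8.52×10⁻¹⁰ F.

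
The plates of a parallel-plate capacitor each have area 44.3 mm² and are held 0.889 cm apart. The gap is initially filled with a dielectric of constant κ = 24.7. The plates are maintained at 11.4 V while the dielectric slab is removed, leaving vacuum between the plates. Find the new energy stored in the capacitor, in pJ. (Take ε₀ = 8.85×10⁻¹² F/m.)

2.87 pJ

A = 44.3 mm² = 4.43×10⁻⁵ m².
Initially C₁ = κε₀A/d = 24.7 × 8.85×10⁻¹² × 4.43×10⁻⁵ / 8.89×10⁻³ = 1.09×10⁻¹² F.
U₁ = 7.08×10⁻¹¹ J.
Battery connected ⇒ V is held fixed. C₂ = 0.0405 C₁ and U = ½CV², so U₂/U₁ = C₂/C₁ = 0.0405.
U₂ = 0.0405 × 7.08×10⁻¹¹ = 2.87×10⁻¹² J.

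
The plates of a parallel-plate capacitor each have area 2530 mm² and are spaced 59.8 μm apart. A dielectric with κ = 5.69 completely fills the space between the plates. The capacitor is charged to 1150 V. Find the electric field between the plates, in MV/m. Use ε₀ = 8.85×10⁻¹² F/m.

E = V/d = 1150 / 5.98×10⁻⁵ = 1.92×10⁷ V/m.

E ≈ 19.2 MV/m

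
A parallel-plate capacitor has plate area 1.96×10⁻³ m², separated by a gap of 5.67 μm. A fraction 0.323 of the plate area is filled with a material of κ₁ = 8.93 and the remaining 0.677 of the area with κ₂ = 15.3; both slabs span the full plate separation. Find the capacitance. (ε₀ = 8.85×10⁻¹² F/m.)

Side-by-side slabs ⇒ two capacitors in parallel, each spanning the full gap.
C₁ = κ₁ε₀A₁/d = 8.93 × 8.85×10⁻¹² × 6.33×10⁻⁴ / 5.67×10⁻⁶ = 8.82×10⁻⁹ F.
C₂ = κ₂ε₀A₂/d = 15.3 × 8.85×10⁻¹² × 1.33×10⁻³ / 5.67×10⁻⁶ = 3.17×10⁻⁸ F.
C = C₁ + C₂ = 4.05×10⁻⁸ F.

40.5 nF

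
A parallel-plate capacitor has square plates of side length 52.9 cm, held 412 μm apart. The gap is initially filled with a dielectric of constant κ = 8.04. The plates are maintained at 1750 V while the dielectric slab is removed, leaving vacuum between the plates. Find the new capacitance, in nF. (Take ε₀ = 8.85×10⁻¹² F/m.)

A = (52.9 cm)² = 0.280 m².
Initially C₁ = κε₀A/d = 8.04 × 8.85×10⁻¹² × 0.280 / 4.12×10⁻⁴ = 4.83×10⁻⁸ F.
C = κε₀A/d scales with κ, so C₂/C₁ = 1/κ = 1/8.04 = 0.124.
C₂ = 0.124 × 4.83×10⁻⁸ = 6.01×10⁻⁹ F.

C ≈ 6.01 nF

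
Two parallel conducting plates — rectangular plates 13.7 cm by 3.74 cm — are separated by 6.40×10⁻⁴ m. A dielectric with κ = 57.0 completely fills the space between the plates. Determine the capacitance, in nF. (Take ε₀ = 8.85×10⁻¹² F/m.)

A = 13.7 × 3.74 cm² = 5.12×10⁻³ m².
C = κε₀A/d = 57.0 × 8.85×10⁻¹² × 5.12×10⁻³ / 6.40×10⁻⁴ = 4.04×10⁻⁹ F.

C ≈ 4.04 nF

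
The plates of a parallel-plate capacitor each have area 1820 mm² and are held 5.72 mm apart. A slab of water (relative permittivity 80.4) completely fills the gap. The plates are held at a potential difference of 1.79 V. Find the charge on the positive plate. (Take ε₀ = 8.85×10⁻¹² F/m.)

Q ≈ 405 pC

A = 1820 mm² = 1.82×10⁻³ m².
C = κε₀A/d = 80.4 × 8.85×10⁻¹² × 1.82×10⁻³ / 5.72×10⁻³ = 2.26×10⁻¹⁰ F.
Q = CV = 2.26×10⁻¹⁰ × 1.79 = 4.05×10⁻¹⁰ C.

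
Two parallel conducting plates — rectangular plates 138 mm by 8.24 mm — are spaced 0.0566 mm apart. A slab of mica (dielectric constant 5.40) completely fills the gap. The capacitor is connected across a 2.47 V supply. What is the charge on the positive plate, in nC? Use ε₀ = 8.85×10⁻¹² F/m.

Q ≈ 2.37 nC

A = 138 × 8.24 mm² = 1.14×10⁻³ m².
C = κε₀A/d = 5.40 × 8.85×10⁻¹² × 1.14×10⁻³ / 5.66×10⁻⁵ = 9.60×10⁻¹⁰ F.
Q = CV = 9.60×10⁻¹⁰ × 2.47 = 2.37×10⁻⁹ C.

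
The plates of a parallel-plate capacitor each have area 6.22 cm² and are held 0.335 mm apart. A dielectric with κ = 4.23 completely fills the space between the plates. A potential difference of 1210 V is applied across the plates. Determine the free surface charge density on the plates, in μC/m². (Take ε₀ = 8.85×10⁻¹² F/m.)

A = 6.22 cm² = 6.22×10⁻⁴ m².
C = κε₀A/d = 4.23 × 8.85×10⁻¹² × 6.22×10⁻⁴ / 3.35×10⁻⁴ = 6.95×10⁻¹¹ F.
σ = Q/A = CV/A = 6.95×10⁻¹¹ × 1210 / 6.22×10⁻⁴ = 1.35×10⁻⁴ C/m².

σ ≈ 135 μC/m²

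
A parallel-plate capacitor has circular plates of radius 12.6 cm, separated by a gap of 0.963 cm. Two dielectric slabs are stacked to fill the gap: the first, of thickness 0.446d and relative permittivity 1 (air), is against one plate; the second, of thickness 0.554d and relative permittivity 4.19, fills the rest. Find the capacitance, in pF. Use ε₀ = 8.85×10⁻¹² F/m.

C ≈ 79.3 pF

A = π(12.6 cm)² = 4.99×10⁻² m².
Stacked slabs ⇒ two capacitors in series, each with the full plate area.
C₁ = κ₁ε₀A/d₁ = 1.00 × 8.85×10⁻¹² × 4.99×10⁻² / 4.29×10⁻³ = 1.03×10⁻¹⁰ F.
C₂ = κ₂ε₀A/d₂ = 4.19 × 8.85×10⁻¹² × 4.99×10⁻² / 5.34×10⁻³ = 3.47×10⁻¹⁰ F.
C = (1/C₁ + 1/C₂)⁻¹ = 7.93×10⁻¹¹ F.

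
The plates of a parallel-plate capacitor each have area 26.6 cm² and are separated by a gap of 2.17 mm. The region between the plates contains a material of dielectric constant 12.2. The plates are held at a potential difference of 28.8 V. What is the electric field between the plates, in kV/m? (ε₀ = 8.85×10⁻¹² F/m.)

E = V/d = 28.8 / 2.17×10⁻³ = 1.33×10⁴ V/m.

E ≈ 13.3 kV/m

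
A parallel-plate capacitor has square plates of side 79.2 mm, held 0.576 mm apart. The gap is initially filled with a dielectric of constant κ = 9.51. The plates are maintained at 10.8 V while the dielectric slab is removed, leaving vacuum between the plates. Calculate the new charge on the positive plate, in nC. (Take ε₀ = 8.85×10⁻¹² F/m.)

A = (79.2 mm)² = 6.27×10⁻³ m².
Initially C₁ = κε₀A/d = 9.51 × 8.85×10⁻¹² × 6.27×10⁻³ / 5.76×10⁻⁴ = 9.17×10⁻¹⁰ F.
Q₁ = 9.90×10⁻⁹ C.
Battery connected ⇒ V is held fixed. C₂ = 0.105 C₁ and Q = CV, so Q₂/Q₁ = C₂/C₁ = 0.105.
Q₂ = 0.105 × 9.90×10⁻⁹ = 1.04×10⁻⁹ C.

1.04 nC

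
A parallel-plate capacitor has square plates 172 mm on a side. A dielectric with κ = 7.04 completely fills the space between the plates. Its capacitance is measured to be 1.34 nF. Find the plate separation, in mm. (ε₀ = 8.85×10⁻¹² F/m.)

A = (172 mm)² = 2.96×10⁻² m².
d = κε₀A/C = 7.04 × 8.85×10⁻¹² × 2.96×10⁻² / 1.34×10⁻⁹ = 1.38×10⁻³ m.

d ≈ 1.38 mm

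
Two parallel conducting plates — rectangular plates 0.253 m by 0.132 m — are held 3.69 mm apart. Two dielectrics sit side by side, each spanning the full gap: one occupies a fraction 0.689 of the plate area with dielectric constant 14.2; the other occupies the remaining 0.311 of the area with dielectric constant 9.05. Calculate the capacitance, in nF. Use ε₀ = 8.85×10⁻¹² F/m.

A = 0.253 × 0.132 m² = 3.34×10⁻² m².
Side-by-side slabs ⇒ two capacitors in parallel, each spanning the full gap.
C₁ = κ₁ε₀A₁/d = 14.2 × 8.85×10⁻¹² × 2.30×10⁻² / 3.69×10⁻³ = 7.84×10⁻¹⁰ F.
C₂ = κ₂ε₀A₂/d = 9.05 × 8.85×10⁻¹² × 1.04×10⁻² / 3.69×10⁻³ = 2.25×10⁻¹⁰ F.
C = C₁ + C₂ = 1.01×10⁻⁹ F.

C ≈ 1.01 nF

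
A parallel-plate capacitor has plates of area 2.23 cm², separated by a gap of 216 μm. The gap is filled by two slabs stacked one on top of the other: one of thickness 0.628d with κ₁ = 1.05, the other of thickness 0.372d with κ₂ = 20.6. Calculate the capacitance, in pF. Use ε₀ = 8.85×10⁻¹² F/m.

A = 2.23 cm² = 2.23×10⁻⁴ m².
Stacked slabs ⇒ two capacitors in series, each with the full plate area.
C₁ = κ₁ε₀A/d₁ = 1.05 × 8.85×10⁻¹² × 2.23×10⁻⁴ / 1.36×10⁻⁴ = 1.53×10⁻¹¹ F.
C₂ = κ₂ε₀A/d₂ = 20.6 × 8.85×10⁻¹² × 2.23×10⁻⁴ / 8.04×10⁻⁵ = 5.06×10⁻¹⁰ F.
C = (1/C₁ + 1/C₂)⁻¹ = 1.48×10⁻¹¹ F.

14.8 pF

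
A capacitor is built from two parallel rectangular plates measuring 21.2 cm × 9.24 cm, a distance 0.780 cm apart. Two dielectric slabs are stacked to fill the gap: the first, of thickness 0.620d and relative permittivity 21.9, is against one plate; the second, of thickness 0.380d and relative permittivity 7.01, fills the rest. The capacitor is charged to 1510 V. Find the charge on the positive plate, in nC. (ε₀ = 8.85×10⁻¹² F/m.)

A = 21.2 × 9.24 cm² = 1.96×10⁻² m².
Stacked slabs ⇒ two capacitors in series, each with the full plate area.
C₁ = κ₁ε₀A/d₁ = 21.9 × 8.85×10⁻¹² × 1.96×10⁻² / 4.84×10⁻³ = 7.85×10⁻¹⁰ F.
C₂ = κ₂ε₀A/d₂ = 7.01 × 8.85×10⁻¹² × 1.96×10⁻² / 2.96×10⁻³ = 4.10×10⁻¹⁰ F.
C = (1/C₁ + 1/C₂)⁻¹ = 2.69×10⁻¹⁰ F.
Q = CV = 2.69×10⁻¹⁰ × 1510 = 4.07×10⁻⁷ C.

Q ≈ 407 nC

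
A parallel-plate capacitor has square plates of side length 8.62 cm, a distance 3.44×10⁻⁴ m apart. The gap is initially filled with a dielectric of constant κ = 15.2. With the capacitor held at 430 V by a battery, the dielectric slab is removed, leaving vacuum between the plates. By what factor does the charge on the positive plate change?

Battery connected ⇒ V is held fixed.
C₂ = 0.0658 C₁ and Q = CV, so Q₂/Q₁ = C₂/C₁ = 0.0658.

0.0658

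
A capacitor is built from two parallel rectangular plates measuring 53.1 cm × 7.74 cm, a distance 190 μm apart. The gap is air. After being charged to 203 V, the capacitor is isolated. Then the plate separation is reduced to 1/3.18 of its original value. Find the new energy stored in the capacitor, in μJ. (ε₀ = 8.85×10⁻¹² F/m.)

U ≈ 12.4 μJ

A = 53.1 × 7.74 cm² = 4.11×10⁻² m².
Initially C₁ = ε₀A/d = 8.85×10⁻¹² × 4.11×10⁻² / 1.90×10⁻⁴ = 1.91×10⁻⁹ F.
U₁ = 3.94×10⁻⁵ J.
Isolated ⇒ Q is held fixed. C₂ = 3.18 C₁ and U = Q²/(2C), so U₂/U₁ = C₁/C₂ = 0.314.
U₂ = 0.314 × 3.94×10⁻⁵ = 1.24×10⁻⁵ J.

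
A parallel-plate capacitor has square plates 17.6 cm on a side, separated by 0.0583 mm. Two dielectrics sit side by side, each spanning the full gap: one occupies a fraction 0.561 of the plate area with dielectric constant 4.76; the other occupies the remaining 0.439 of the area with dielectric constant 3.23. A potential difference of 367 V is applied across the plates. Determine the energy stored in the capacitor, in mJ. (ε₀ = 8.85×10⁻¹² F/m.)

U ≈ 1.29 mJ

A = (17.6 cm)² = 3.10×10⁻² m².
Side-by-side slabs ⇒ two capacitors in parallel, each spanning the full gap.
C₁ = κ₁ε₀A₁/d = 4.76 × 8.85×10⁻¹² × 1.74×10⁻² / 5.83×10⁻⁵ = 1.26×10⁻⁸ F.
C₂ = κ₂ε₀A₂/d = 3.23 × 8.85×10⁻¹² × 1.36×10⁻² / 5.83×10⁻⁵ = 6.67×10⁻⁹ F.
C = C₁ + C₂ = 1.92×10⁻⁸ F.
U = ½CV² = ½ × 1.92×10⁻⁸ × (367)² = 1.29×10⁻³ J.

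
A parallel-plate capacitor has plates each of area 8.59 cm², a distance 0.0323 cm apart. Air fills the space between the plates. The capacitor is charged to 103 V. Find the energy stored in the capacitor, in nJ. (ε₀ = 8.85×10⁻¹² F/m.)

125 nJ

A = 8.59 cm² = 8.59×10⁻⁴ m².
C = ε₀A/d = 8.85×10⁻¹² × 8.59×10⁻⁴ / 3.23×10⁻⁴ = 2.35×10⁻¹¹ F.
U = ½CV² = ½ × 2.35×10⁻¹¹ × (103)² = 1.25×10⁻⁷ J.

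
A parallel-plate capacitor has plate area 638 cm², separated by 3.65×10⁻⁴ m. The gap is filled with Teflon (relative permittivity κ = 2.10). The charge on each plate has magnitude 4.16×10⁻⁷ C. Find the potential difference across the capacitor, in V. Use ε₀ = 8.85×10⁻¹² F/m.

V ≈ 128 V

A = 638 cm² = 6.38×10⁻² m².
C = κε₀A/d = 2.10 × 8.85×10⁻¹² × 6.38×10⁻² / 3.65×10⁻⁴ = 3.25×10⁻⁹ F.
V = Q/C = 4.16×10⁻⁷ / 3.25×10⁻⁹ = 1.28×10² V.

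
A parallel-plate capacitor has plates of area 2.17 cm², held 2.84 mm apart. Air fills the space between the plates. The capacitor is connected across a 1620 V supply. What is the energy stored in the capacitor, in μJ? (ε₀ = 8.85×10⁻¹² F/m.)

0.887 μJ

A = 2.17 cm² = 2.17×10⁻⁴ m².
C = ε₀A/d = 8.85×10⁻¹² × 2.17×10⁻⁴ / 2.84×10⁻³ = 6.76×10⁻¹³ F.
U = ½CV² = ½ × 6.76×10⁻¹³ × (1620)² = 8.87×10⁻⁷ J.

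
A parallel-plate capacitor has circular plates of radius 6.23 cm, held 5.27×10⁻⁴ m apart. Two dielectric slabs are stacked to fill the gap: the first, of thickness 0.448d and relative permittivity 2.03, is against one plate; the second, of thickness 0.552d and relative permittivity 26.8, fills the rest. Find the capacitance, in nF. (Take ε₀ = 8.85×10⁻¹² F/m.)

A = π(6.23 cm)² = 1.22×10⁻² m².
Stacked slabs ⇒ two capacitors in series, each with the full plate area.
C₁ = κ₁ε₀A/d₁ = 2.03 × 8.85×10⁻¹² × 1.22×10⁻² / 2.36×10⁻⁴ = 9.28×10⁻¹⁰ F.
C₂ = κ₂ε₀A/d₂ = 26.8 × 8.85×10⁻¹² × 1.22×10⁻² / 2.91×10⁻⁴ = 9.94×10⁻⁹ F.
C = (1/C₁ + 1/C₂)⁻¹ = 8.49×10⁻¹⁰ F.

0.849 nF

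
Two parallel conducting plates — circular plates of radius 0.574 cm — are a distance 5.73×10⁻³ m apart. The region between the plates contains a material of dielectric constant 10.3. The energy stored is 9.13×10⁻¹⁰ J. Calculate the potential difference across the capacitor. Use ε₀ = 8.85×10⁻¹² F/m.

A = π(0.574 cm)² = 1.04×10⁻⁴ m².
C = κε₀A/d = 10.3 × 8.85×10⁻¹² × 1.04×10⁻⁴ / 5.73×10⁻³ = 1.65×10⁻¹² F.
V = √(2U/C) = √(2 × 9.13×10⁻¹⁰ / 1.65×10⁻¹²) = 33.3 V.

V ≈ 33.3 V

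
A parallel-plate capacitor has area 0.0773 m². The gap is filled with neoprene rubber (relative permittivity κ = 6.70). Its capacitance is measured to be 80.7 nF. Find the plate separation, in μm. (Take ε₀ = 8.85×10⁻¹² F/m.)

d = κε₀A/C = 6.70 × 8.85×10⁻¹² × 7.73×10⁻² / 8.07×10⁻⁸ = 5.68×10⁻⁵ m.

d ≈ 56.8 μm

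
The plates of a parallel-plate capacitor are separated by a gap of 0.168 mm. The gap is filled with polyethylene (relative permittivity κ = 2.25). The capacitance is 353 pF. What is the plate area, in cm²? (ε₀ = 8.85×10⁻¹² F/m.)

A ≈ 29.8 cm²

A = Cd/(κε₀) = 3.53×10⁻¹⁰ × 1.68×10⁻⁴ / (2.25 × 8.85×10⁻¹²) = 2.98×10⁻³ m².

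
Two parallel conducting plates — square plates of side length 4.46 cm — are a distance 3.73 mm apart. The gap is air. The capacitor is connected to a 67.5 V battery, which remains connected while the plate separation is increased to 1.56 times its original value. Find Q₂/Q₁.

Battery connected ⇒ V is held fixed.
C₂ = 0.641 C₁ and Q = CV, so Q₂/Q₁ = C₂/C₁ = 0.641.

Q₂/Q₁ ≈ 0.641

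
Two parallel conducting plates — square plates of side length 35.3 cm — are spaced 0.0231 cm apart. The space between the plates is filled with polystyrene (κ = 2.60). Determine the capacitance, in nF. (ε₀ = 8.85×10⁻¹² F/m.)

A = (35.3 cm)² = 0.125 m².
C = κε₀A/d = 2.60 × 8.85×10⁻¹² × 0.125 / 2.31×10⁻⁴ = 1.24×10⁻⁸ F.

C ≈ 12.4 nF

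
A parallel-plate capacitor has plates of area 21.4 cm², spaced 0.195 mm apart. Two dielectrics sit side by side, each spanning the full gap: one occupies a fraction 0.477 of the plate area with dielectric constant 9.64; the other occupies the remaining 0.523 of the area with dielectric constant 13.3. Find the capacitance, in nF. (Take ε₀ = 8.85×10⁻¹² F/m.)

A = 21.4 cm² = 2.14×10⁻³ m².
Side-by-side slabs ⇒ two capacitors in parallel, each spanning the full gap.
C₁ = κ₁ε₀A₁/d = 9.64 × 8.85×10⁻¹² × 1.02×10⁻³ / 1.95×10⁻⁴ = 4.47×10⁻¹⁰ F.
C₂ = κ₂ε₀A₂/d = 13.3 × 8.85×10⁻¹² × 1.12×10⁻³ / 1.95×10⁻⁴ = 6.76×10⁻¹⁰ F.
C = C₁ + C₂ = 1.12×10⁻⁹ F.

1.12 nF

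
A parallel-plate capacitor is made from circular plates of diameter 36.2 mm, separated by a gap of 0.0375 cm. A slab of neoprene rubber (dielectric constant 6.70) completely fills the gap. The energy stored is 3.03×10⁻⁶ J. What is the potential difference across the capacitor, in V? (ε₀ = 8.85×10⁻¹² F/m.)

193 V

A = π(36.2/2 mm)² = 1.03×10⁻³ m².
C = κε₀A/d = 6.70 × 8.85×10⁻¹² × 1.03×10⁻³ / 3.75×10⁻⁴ = 1.63×10⁻¹⁰ F.
V = √(2U/C) = √(2 × 3.03×10⁻⁶ / 1.63×10⁻¹⁰) = 1.93×10² V.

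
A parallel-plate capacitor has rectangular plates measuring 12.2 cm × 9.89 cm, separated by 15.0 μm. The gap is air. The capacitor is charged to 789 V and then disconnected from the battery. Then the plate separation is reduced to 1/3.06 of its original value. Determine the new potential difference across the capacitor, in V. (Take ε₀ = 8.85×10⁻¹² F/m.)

A = 12.2 × 9.89 cm² = 1.21×10⁻² m².
Initially C₁ = ε₀A/d = 8.85×10⁻¹² × 1.21×10⁻² / 1.50×10⁻⁵ = 7.12×10⁻⁹ F.
V₁ = 7.89×10² V.
Isolated ⇒ Q is held fixed. C₂ = 3.06 C₁ and V = Q/C, so V₂/V₁ = C₁/C₂ = 0.327.
V₂ = 0.327 × 7.89×10² = 2.58×10² V.

V ≈ 258 V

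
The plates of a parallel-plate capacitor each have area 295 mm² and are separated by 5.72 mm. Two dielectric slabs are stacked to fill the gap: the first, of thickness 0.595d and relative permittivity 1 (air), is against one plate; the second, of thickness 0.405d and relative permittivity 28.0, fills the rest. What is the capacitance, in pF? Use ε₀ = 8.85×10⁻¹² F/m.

A = 295 mm² = 2.95×10⁻⁴ m².
Stacked slabs ⇒ two capacitors in series, each with the full plate area.
C₁ = κ₁ε₀A/d₁ = 1.00 × 8.85×10⁻¹² × 2.95×10⁻⁴ / 3.40×10⁻³ = 7.67×10⁻¹³ F.
C₂ = κ₂ε₀A/d₂ = 28.0 × 8.85×10⁻¹² × 2.95×10⁻⁴ / 2.32×10⁻³ = 3.16×10⁻¹¹ F.
C = (1/C₁ + 1/C₂)⁻¹ = 7.49×10⁻¹³ F.

C ≈ 0.749 pF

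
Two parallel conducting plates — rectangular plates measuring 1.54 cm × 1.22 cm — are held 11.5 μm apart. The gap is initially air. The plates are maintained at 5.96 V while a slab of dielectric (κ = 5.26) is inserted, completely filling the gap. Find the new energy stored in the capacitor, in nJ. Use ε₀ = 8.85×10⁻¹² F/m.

A = 1.54 × 1.22 cm² = 1.88×10⁻⁴ m².
Initially C₁ = ε₀A/d = 8.85×10⁻¹² × 1.88×10⁻⁴ / 1.15×10⁻⁵ = 1.45×10⁻¹⁰ F.
U₁ = 2.57×10⁻⁹ J.
Battery connected ⇒ V is held fixed. C₂ = 5.26 C₁ and U = ½CV², so U₂/U₁ = C₂/C₁ = 5.26.
U₂ = 5.26 × 2.57×10⁻⁹ = 1.35×10⁻⁸ J.

13.5 nJ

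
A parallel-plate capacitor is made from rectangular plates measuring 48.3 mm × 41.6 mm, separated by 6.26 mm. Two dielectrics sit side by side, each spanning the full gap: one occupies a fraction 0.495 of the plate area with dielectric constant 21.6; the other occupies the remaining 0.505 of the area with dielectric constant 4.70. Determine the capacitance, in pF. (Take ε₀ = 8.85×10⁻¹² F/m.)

A = 48.3 × 41.6 mm² = 2.01×10⁻³ m².
Side-by-side slabs ⇒ two capacitors in parallel, each spanning the full gap.
C₁ = κ₁ε₀A₁/d = 21.6 × 8.85×10⁻¹² × 9.95×10⁻⁴ / 6.26×10⁻³ = 3.04×10⁻¹¹ F.
C₂ = κ₂ε₀A₂/d = 4.70 × 8.85×10⁻¹² × 1.01×10⁻³ / 6.26×10⁻³ = 6.74×10⁻¹² F.
C = C₁ + C₂ = 3.71×10⁻¹¹ F.

C ≈ 37.1 pF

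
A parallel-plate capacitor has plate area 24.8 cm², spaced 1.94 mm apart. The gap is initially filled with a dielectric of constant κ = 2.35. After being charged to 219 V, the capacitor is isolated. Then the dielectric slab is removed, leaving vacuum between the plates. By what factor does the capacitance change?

0.426

C = κε₀A/d scales with κ, so C₂/C₁ = 1/κ = 1/2.35 = 0.426.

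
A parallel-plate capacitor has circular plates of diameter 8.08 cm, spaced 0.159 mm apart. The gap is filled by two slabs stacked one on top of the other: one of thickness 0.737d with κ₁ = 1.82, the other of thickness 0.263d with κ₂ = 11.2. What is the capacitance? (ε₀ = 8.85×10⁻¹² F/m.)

C ≈ 0.666 nF

A = π(8.08/2 cm)² = 5.13×10⁻³ m².
Stacked slabs ⇒ two capacitors in series, each with the full plate area.
C₁ = κ₁ε₀A/d₁ = 1.82 × 8.85×10⁻¹² × 5.13×10⁻³ / 1.17×10⁻⁴ = 7.05×10⁻¹⁰ F.
C₂ = κ₂ε₀A/d₂ = 11.2 × 8.85×10⁻¹² × 5.13×10⁻³ / 4.18×10⁻⁵ = 1.22×10⁻⁸ F.
C = (1/C₁ + 1/C₂)⁻¹ = 6.66×10⁻¹⁰ F.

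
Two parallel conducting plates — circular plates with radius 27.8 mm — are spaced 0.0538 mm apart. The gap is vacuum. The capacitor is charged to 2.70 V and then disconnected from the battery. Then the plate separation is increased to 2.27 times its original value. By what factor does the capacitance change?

C₂/C₁ ≈ 0.441

C = ε₀A/d scales as 1/d, so C₂/C₁ = d₁/d₂ = 1/2.27 = 0.441.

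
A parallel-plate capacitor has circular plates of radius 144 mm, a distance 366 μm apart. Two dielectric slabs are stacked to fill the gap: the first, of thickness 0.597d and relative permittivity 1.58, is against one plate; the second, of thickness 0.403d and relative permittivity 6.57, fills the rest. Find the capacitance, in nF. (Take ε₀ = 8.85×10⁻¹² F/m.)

A = π(144 mm)² = 6.51×10⁻² m².
Stacked slabs ⇒ two capacitors in series, each with the full plate area.
C₁ = κ₁ε₀A/d₁ = 1.58 × 8.85×10⁻¹² × 6.51×10⁻² / 2.19×10⁻⁴ = 4.17×10⁻⁹ F.
C₂ = κ₂ε₀A/d₂ = 6.57 × 8.85×10⁻¹² × 6.51×10⁻² / 1.47×10⁻⁴ = 2.57×10⁻⁸ F.
C = (1/C₁ + 1/C₂)⁻¹ = 3.59×10⁻⁹ F.

C ≈ 3.59 nF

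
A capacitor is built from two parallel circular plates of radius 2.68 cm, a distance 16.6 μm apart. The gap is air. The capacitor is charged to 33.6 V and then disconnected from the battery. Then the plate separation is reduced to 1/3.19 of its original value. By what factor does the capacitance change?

3.19

C = ε₀A/d scales as 1/d, so C₂/C₁ = d₁/d₂ = 3.19.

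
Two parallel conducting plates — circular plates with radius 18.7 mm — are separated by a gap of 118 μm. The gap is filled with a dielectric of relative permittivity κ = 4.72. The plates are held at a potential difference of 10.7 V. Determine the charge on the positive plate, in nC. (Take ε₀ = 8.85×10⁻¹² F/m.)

A = π(18.7 mm)² = 1.10×10⁻³ m².
C = κε₀A/d = 4.72 × 8.85×10⁻¹² × 1.10×10⁻³ / 1.18×10⁻⁴ = 3.89×10⁻¹⁰ F.
Q = CV = 3.89×10⁻¹⁰ × 10.7 = 4.16×10⁻⁹ C.

Q ≈ 4.16 nC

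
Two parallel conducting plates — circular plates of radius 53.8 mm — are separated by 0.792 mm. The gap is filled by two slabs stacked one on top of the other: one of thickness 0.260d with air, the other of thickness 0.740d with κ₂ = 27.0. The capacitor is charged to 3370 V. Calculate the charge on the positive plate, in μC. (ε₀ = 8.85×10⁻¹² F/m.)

A = π(53.8 mm)² = 9.09×10⁻³ m².
Stacked slabs ⇒ two capacitors in series, each with the full plate area.
C₁ = κ₁ε₀A/d₁ = 1.00 × 8.85×10⁻¹² × 9.09×10⁻³ / 2.06×10⁻⁴ = 3.91×10⁻¹⁰ F.
C₂ = κ₂ε₀A/d₂ = 27.0 × 8.85×10⁻¹² × 9.09×10⁻³ / 5.86×10⁻⁴ = 3.71×10⁻⁹ F.
C = (1/C₁ + 1/C₂)⁻¹ = 3.54×10⁻¹⁰ F.
Q = CV = 3.54×10⁻¹⁰ × 3370 = 1.19×10⁻⁶ C.

Q ≈ 1.19 μC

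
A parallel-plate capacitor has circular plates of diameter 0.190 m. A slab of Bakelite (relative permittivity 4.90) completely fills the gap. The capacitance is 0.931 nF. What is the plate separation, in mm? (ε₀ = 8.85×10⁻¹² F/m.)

A = π(0.190/2 m)² = 2.84×10⁻² m².
d = κε₀A/C = 4.90 × 8.85×10⁻¹² × 2.84×10⁻² / 9.31×10⁻¹⁰ = 1.32×10⁻³ m.

1.32 mm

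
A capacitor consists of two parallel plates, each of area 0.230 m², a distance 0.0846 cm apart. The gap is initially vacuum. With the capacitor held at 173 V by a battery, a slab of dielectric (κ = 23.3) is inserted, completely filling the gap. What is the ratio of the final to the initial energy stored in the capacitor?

U₂/U₁ ≈ 23.3

Battery connected ⇒ V is held fixed.
C₂ = 23.3 C₁ and U = ½CV², so U₂/U₁ = C₂/C₁ = 23.3.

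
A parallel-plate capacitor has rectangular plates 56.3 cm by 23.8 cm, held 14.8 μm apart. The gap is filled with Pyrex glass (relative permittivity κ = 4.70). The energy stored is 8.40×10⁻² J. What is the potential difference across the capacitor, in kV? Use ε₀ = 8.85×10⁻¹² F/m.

A = 56.3 × 23.8 cm² = 0.134 m².
C = κε₀A/d = 4.70 × 8.85×10⁻¹² × 0.134 / 1.48×10⁻⁵ = 3.77×10⁻⁷ F.
V = √(2U/C) = √(2 × 8.40×10⁻² / 3.77×10⁻⁷) = 6.68×10² V.

0.668 kV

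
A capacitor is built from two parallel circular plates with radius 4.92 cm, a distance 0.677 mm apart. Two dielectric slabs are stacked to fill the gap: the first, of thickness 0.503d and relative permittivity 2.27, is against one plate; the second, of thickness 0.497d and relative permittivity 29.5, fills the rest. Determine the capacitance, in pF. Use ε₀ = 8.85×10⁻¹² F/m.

A = π(4.92 cm)² = 7.60×10⁻³ m².
Stacked slabs ⇒ two capacitors in series, each with the full plate area.
C₁ = κ₁ε₀A/d₁ = 2.27 × 8.85×10⁻¹² × 7.60×10⁻³ / 3.41×10⁻⁴ = 4.49×10⁻¹⁰ F.
C₂ = κ₂ε₀A/d₂ = 29.5 × 8.85×10⁻¹² × 7.60×10⁻³ / 3.36×10⁻⁴ = 5.90×10⁻⁹ F.
C = (1/C₁ + 1/C₂)⁻¹ = 4.17×10⁻¹⁰ F.

417 pF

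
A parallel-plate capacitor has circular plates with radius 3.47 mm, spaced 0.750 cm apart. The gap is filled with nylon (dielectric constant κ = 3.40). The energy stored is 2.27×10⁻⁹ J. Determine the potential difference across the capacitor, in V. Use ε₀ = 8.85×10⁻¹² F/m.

173 V

A = π(3.47 mm)² = 3.78×10⁻⁵ m².
C = κε₀A/d = 3.40 × 8.85×10⁻¹² × 3.78×10⁻⁵ / 7.50×10⁻³ = 1.52×10⁻¹³ F.
V = √(2U/C) = √(2 × 2.27×10⁻⁹ / 1.52×10⁻¹³) = 1.73×10² V.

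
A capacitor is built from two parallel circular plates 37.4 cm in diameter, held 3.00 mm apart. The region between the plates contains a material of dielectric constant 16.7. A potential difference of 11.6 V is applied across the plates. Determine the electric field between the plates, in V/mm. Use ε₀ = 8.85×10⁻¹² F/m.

E = V/d = 11.6 / 3.00×10⁻³ = 3.87×10³ V/m.

E ≈ 3.87 V/mm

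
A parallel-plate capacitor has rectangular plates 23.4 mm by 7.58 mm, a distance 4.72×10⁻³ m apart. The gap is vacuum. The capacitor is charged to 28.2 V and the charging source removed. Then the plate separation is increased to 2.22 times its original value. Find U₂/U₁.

2.22

Isolated ⇒ Q is held fixed.
C₂ = 0.450 C₁ and U = Q²/(2C), so U₂/U₁ = C₁/C₂ = 2.22.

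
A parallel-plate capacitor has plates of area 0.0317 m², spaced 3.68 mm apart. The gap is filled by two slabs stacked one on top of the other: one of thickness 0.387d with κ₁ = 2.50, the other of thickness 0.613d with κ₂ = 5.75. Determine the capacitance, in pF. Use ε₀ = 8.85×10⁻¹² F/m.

Stacked slabs ⇒ two capacitors in series, each with the full plate area.
C₁ = κ₁ε₀A/d₁ = 2.50 × 8.85×10⁻¹² × 3.17×10⁻² / 1.42×10⁻³ = 4.92×10⁻¹⁰ F.
C₂ = κ₂ε₀A/d₂ = 5.75 × 8.85×10⁻¹² × 3.17×10⁻² / 2.26×10⁻³ = 7.15×10⁻¹⁰ F.
C = (1/C₁ + 1/C₂)⁻¹ = 2.92×10⁻¹⁰ F.

C ≈ 292 pF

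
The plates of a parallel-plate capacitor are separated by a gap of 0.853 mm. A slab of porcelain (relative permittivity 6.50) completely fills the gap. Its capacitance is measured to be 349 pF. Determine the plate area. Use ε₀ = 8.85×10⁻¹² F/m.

A = Cd/(κε₀) = 3.49×10⁻¹⁰ × 8.53×10⁻⁴ / (6.50 × 8.85×10⁻¹²) = 5.18×10⁻³ m².

A ≈ 51.8 cm²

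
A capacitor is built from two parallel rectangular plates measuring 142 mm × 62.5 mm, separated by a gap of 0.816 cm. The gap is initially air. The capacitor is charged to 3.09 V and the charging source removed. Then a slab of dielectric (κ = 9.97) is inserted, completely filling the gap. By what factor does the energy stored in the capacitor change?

Isolated ⇒ Q is held fixed.
C₂ = 9.97 C₁ and U = Q²/(2C), so U₂/U₁ = C₁/C₂ = 0.100.

U₂/U₁ ≈ 0.100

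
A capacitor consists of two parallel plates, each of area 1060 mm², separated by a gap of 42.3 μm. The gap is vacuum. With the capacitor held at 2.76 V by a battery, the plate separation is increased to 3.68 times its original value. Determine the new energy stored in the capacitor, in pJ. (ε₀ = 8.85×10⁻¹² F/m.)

A = 1060 mm² = 1.06×10⁻³ m².
Initially C₁ = ε₀A/d = 8.85×10⁻¹² × 1.06×10⁻³ / 4.23×10⁻⁵ = 2.22×10⁻¹⁰ F.
U₁ = 8.45×10⁻¹⁰ J.
Battery connected ⇒ V is held fixed. C₂ = 0.272 C₁ and U = ½CV², so U₂/U₁ = C₂/C₁ = 0.272.
U₂ = 0.272 × 8.45×10⁻¹⁰ = 2.30×10⁻¹⁰ J.

U ≈ 230 pJ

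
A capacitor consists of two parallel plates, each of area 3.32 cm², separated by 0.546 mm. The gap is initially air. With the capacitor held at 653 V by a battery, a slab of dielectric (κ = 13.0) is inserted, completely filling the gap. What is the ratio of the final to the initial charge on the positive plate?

Battery connected ⇒ V is held fixed.
C₂ = 13.0 C₁ and Q = CV, so Q₂/Q₁ = C₂/C₁ = 13.0.

Q₂/Q₁ ≈ 13.0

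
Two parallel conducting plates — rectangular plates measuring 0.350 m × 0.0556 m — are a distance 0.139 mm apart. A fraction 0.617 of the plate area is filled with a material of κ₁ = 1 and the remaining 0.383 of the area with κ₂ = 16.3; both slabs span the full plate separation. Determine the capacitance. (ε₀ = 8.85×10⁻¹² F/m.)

A = 0.350 × 0.0556 m² = 1.95×10⁻² m².
Side-by-side slabs ⇒ two capacitors in parallel, each spanning the full gap.
C₁ = κ₁ε₀A₁/d = 1.00 × 8.85×10⁻¹² × 1.20×10⁻² / 1.39×10⁻⁴ = 7.64×10⁻¹⁰ F.
C₂ = κ₂ε₀A₂/d = 16.3 × 8.85×10⁻¹² × 7.45×10⁻³ / 1.39×10⁻⁴ = 7.73×10⁻⁹ F.
C = C₁ + C₂ = 8.50×10⁻⁹ F.

C ≈ 8.50 nF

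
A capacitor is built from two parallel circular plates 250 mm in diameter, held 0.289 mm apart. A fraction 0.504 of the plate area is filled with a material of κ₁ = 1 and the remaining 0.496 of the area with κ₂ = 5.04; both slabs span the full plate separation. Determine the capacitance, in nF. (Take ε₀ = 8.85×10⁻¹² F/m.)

A = π(250/2 mm)² = 4.91×10⁻² m².
Side-by-side slabs ⇒ two capacitors in parallel, each spanning the full gap.
C₁ = κ₁ε₀A₁/d = 1.00 × 8.85×10⁻¹² × 2.47×10⁻² / 2.89×10⁻⁴ = 7.58×10⁻¹⁰ F.
C₂ = κ₂ε₀A₂/d = 5.04 × 8.85×10⁻¹² × 2.43×10⁻² / 2.89×10⁻⁴ = 3.76×10⁻⁹ F.
C = C₁ + C₂ = 4.52×10⁻⁹ F.

4.52 nF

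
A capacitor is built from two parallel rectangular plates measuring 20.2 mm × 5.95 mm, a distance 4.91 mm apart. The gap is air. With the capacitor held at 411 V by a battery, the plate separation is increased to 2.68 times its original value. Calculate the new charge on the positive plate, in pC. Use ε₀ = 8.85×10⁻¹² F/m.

33.2 pC

A = 20.2 × 5.95 mm² = 1.20×10⁻⁴ m².
Initially C₁ = ε₀A/d = 8.85×10⁻¹² × 1.20×10⁻⁴ / 4.91×10⁻³ = 2.17×10⁻¹³ F.
Q₁ = 8.90×10⁻¹¹ C.
Battery connected ⇒ V is held fixed. C₂ = 0.373 C₁ and Q = CV, so Q₂/Q₁ = C₂/C₁ = 0.373.
Q₂ = 0.373 × 8.90×10⁻¹¹ = 3.32×10⁻¹¹ C.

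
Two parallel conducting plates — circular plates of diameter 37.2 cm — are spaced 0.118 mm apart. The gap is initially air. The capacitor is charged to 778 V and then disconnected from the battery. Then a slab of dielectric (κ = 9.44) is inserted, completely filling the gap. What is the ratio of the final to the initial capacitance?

9.44

C = κε₀A/d scales with κ, so C₂/C₁ = κ = 9.44.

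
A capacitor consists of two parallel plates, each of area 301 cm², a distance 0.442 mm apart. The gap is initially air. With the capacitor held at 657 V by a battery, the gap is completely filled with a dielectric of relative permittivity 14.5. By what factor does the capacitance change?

14.5

C = κε₀A/d scales with κ, so C₂/C₁ = κ = 14.5.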